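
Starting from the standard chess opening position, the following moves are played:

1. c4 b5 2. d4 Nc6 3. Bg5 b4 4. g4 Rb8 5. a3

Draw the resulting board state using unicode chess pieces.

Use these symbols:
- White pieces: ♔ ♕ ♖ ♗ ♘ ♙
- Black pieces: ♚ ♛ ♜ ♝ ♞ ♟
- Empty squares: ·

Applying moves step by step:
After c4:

♜ ♞ ♝ ♛ ♚ ♝ ♞ ♜
♟ ♟ ♟ ♟ ♟ ♟ ♟ ♟
· · · · · · · ·
· · · · · · · ·
· · ♙ · · · · ·
· · · · · · · ·
♙ ♙ · ♙ ♙ ♙ ♙ ♙
♖ ♘ ♗ ♕ ♔ ♗ ♘ ♖


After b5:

♜ ♞ ♝ ♛ ♚ ♝ ♞ ♜
♟ · ♟ ♟ ♟ ♟ ♟ ♟
· · · · · · · ·
· ♟ · · · · · ·
· · ♙ · · · · ·
· · · · · · · ·
♙ ♙ · ♙ ♙ ♙ ♙ ♙
♖ ♘ ♗ ♕ ♔ ♗ ♘ ♖


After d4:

♜ ♞ ♝ ♛ ♚ ♝ ♞ ♜
♟ · ♟ ♟ ♟ ♟ ♟ ♟
· · · · · · · ·
· ♟ · · · · · ·
· · ♙ ♙ · · · ·
· · · · · · · ·
♙ ♙ · · ♙ ♙ ♙ ♙
♖ ♘ ♗ ♕ ♔ ♗ ♘ ♖


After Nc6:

♜ · ♝ ♛ ♚ ♝ ♞ ♜
♟ · ♟ ♟ ♟ ♟ ♟ ♟
· · ♞ · · · · ·
· ♟ · · · · · ·
· · ♙ ♙ · · · ·
· · · · · · · ·
♙ ♙ · · ♙ ♙ ♙ ♙
♖ ♘ ♗ ♕ ♔ ♗ ♘ ♖


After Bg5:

♜ · ♝ ♛ ♚ ♝ ♞ ♜
♟ · ♟ ♟ ♟ ♟ ♟ ♟
· · ♞ · · · · ·
· ♟ · · · · ♗ ·
· · ♙ ♙ · · · ·
· · · · · · · ·
♙ ♙ · · ♙ ♙ ♙ ♙
♖ ♘ · ♕ ♔ ♗ ♘ ♖


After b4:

♜ · ♝ ♛ ♚ ♝ ♞ ♜
♟ · ♟ ♟ ♟ ♟ ♟ ♟
· · ♞ · · · · ·
· · · · · · ♗ ·
· ♟ ♙ ♙ · · · ·
· · · · · · · ·
♙ ♙ · · ♙ ♙ ♙ ♙
♖ ♘ · ♕ ♔ ♗ ♘ ♖


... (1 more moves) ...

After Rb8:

· ♜ ♝ ♛ ♚ ♝ ♞ ♜
♟ · ♟ ♟ ♟ ♟ ♟ ♟
· · ♞ · · · · ·
· · · · · · ♗ ·
· ♟ ♙ ♙ · · ♙ ·
· · · · · · · ·
♙ ♙ · · ♙ ♙ · ♙
♖ ♘ · ♕ ♔ ♗ ♘ ♖


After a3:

· ♜ ♝ ♛ ♚ ♝ ♞ ♜
♟ · ♟ ♟ ♟ ♟ ♟ ♟
· · ♞ · · · · ·
· · · · · · ♗ ·
· ♟ ♙ ♙ · · ♙ ·
♙ · · · · · · ·
· ♙ · · ♙ ♙ · ♙
♖ ♘ · ♕ ♔ ♗ ♘ ♖



  a b c d e f g h
  ─────────────────
8│· ♜ ♝ ♛ ♚ ♝ ♞ ♜│8
7│♟ · ♟ ♟ ♟ ♟ ♟ ♟│7
6│· · ♞ · · · · ·│6
5│· · · · · · ♗ ·│5
4│· ♟ ♙ ♙ · · ♙ ·│4
3│♙ · · · · · · ·│3
2│· ♙ · · ♙ ♙ · ♙│2
1│♖ ♘ · ♕ ♔ ♗ ♘ ♖│1
  ─────────────────
  a b c d e f g h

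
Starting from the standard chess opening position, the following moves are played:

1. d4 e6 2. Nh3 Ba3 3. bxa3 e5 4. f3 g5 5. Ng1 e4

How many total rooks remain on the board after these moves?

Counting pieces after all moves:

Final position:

  a b c d e f g h
  ─────────────────
8│♜ ♞ ♝ ♛ ♚ · ♞ ♜│8
7│♟ ♟ ♟ ♟ · ♟ · ♟│7
6│· · · · · · · ·│6
5│· · · · · · ♟ ·│5
4│· · · ♙ ♟ · · ·│4
3│♙ · · · · ♙ · ·│3
2│♙ · ♙ · ♙ · ♙ ♙│2
1│♖ ♘ ♗ ♕ ♔ ♗ ♘ ♖│1
  ─────────────────
  a b c d e f g h


4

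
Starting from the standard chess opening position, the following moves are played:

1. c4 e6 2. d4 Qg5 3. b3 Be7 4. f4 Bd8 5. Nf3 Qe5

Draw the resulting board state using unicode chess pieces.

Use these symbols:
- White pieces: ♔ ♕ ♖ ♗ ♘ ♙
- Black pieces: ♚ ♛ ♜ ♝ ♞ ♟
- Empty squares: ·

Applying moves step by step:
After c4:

♜ ♞ ♝ ♛ ♚ ♝ ♞ ♜
♟ ♟ ♟ ♟ ♟ ♟ ♟ ♟
· · · · · · · ·
· · · · · · · ·
· · ♙ · · · · ·
· · · · · · · ·
♙ ♙ · ♙ ♙ ♙ ♙ ♙
♖ ♘ ♗ ♕ ♔ ♗ ♘ ♖


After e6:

♜ ♞ ♝ ♛ ♚ ♝ ♞ ♜
♟ ♟ ♟ ♟ · ♟ ♟ ♟
· · · · ♟ · · ·
· · · · · · · ·
· · ♙ · · · · ·
· · · · · · · ·
♙ ♙ · ♙ ♙ ♙ ♙ ♙
♖ ♘ ♗ ♕ ♔ ♗ ♘ ♖


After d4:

♜ ♞ ♝ ♛ ♚ ♝ ♞ ♜
♟ ♟ ♟ ♟ · ♟ ♟ ♟
· · · · ♟ · · ·
· · · · · · · ·
· · ♙ ♙ · · · ·
· · · · · · · ·
♙ ♙ · · ♙ ♙ ♙ ♙
♖ ♘ ♗ ♕ ♔ ♗ ♘ ♖


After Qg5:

♜ ♞ ♝ · ♚ ♝ ♞ ♜
♟ ♟ ♟ ♟ · ♟ ♟ ♟
· · · · ♟ · · ·
· · · · · · ♛ ·
· · ♙ ♙ · · · ·
· · · · · · · ·
♙ ♙ · · ♙ ♙ ♙ ♙
♖ ♘ ♗ ♕ ♔ ♗ ♘ ♖


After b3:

♜ ♞ ♝ · ♚ ♝ ♞ ♜
♟ ♟ ♟ ♟ · ♟ ♟ ♟
· · · · ♟ · · ·
· · · · · · ♛ ·
· · ♙ ♙ · · · ·
· ♙ · · · · · ·
♙ · · · ♙ ♙ ♙ ♙
♖ ♘ ♗ ♕ ♔ ♗ ♘ ♖


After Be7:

♜ ♞ ♝ · ♚ · ♞ ♜
♟ ♟ ♟ ♟ ♝ ♟ ♟ ♟
· · · · ♟ · · ·
· · · · · · ♛ ·
· · ♙ ♙ · · · ·
· ♙ · · · · · ·
♙ · · · ♙ ♙ ♙ ♙
♖ ♘ ♗ ♕ ♔ ♗ ♘ ♖


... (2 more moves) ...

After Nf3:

♜ ♞ ♝ ♝ ♚ · ♞ ♜
♟ ♟ ♟ ♟ · ♟ ♟ ♟
· · · · ♟ · · ·
· · · · · · ♛ ·
· · ♙ ♙ · ♙ · ·
· ♙ · · · ♘ · ·
♙ · · · ♙ · ♙ ♙
♖ ♘ ♗ ♕ ♔ ♗ · ♖


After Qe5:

♜ ♞ ♝ ♝ ♚ · ♞ ♜
♟ ♟ ♟ ♟ · ♟ ♟ ♟
· · · · ♟ · · ·
· · · · ♛ · · ·
· · ♙ ♙ · ♙ · ·
· ♙ · · · ♘ · ·
♙ · · · ♙ · ♙ ♙
♖ ♘ ♗ ♕ ♔ ♗ · ♖



  a b c d e f g h
  ─────────────────
8│♜ ♞ ♝ ♝ ♚ · ♞ ♜│8
7│♟ ♟ ♟ ♟ · ♟ ♟ ♟│7
6│· · · · ♟ · · ·│6
5│· · · · ♛ · · ·│5
4│· · ♙ ♙ · ♙ · ·│4
3│· ♙ · · · ♘ · ·│3
2│♙ · · · ♙ · ♙ ♙│2
1│♖ ♘ ♗ ♕ ♔ ♗ · ♖│1
  ─────────────────
  a b c d e f g h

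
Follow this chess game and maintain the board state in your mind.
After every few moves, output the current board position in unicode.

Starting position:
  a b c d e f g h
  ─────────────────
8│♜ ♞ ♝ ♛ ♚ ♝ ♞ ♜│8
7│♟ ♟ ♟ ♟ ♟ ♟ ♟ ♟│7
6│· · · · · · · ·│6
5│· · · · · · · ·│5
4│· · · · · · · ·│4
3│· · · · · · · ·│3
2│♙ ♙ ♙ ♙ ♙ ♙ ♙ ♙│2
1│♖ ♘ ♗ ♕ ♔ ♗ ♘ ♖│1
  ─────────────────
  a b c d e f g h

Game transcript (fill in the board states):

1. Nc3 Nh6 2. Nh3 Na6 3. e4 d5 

  a b c d e f g h
  ─────────────────
8│♜ · ♝ ♛ ♚ ♝ · ♜│8
7│♟ ♟ ♟ · ♟ ♟ ♟ ♟│7
6│♞ · · · · · · ♞│6
5│· · · ♟ · · · ·│5
4│· · · · ♙ · · ·│4
3│· · ♘ · · · · ♘│3
2│♙ ♙ ♙ ♙ · ♙ ♙ ♙│2
1│♖ · ♗ ♕ ♔ ♗ · ♖│1
  ─────────────────
  a b c d e f g h

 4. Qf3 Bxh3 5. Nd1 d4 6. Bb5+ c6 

  a b c d e f g h
  ─────────────────
8│♜ · · ♛ ♚ ♝ · ♜│8
7│♟ ♟ · · ♟ ♟ ♟ ♟│7
6│♞ · ♟ · · · · ♞│6
5│· ♗ · · · · · ·│5
4│· · · ♟ ♙ · · ·│4
3│· · · · · ♕ · ♝│3
2│♙ ♙ ♙ ♙ · ♙ ♙ ♙│2
1│♖ · ♗ ♘ ♔ · · ♖│1
  ─────────────────
  a b c d e f g h

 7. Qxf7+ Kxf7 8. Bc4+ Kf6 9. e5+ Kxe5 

  a b c d e f g h
  ─────────────────
8│♜ · · ♛ · ♝ · ♜│8
7│♟ ♟ · · ♟ · ♟ ♟│7
6│♞ · ♟ · · · · ♞│6
5│· · · · ♚ · · ·│5
4│· · ♗ ♟ · · · ·│4
3│· · · · · · · ♝│3
2│♙ ♙ ♙ ♙ · ♙ ♙ ♙│2
1│♖ · ♗ ♘ ♔ · · ♖│1
  ─────────────────
  a b c d e f g h

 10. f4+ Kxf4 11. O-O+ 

  a b c d e f g h
  ─────────────────
8│♜ · · ♛ · ♝ · ♜│8
7│♟ ♟ · · ♟ · ♟ ♟│7
6│♞ · ♟ · · · · ♞│6
5│· · · · · · · ·│5
4│· · ♗ ♟ · ♚ · ·│4
3│· · · · · · · ♝│3
2│♙ ♙ ♙ ♙ · · ♙ ♙│2
1│♖ · ♗ ♘ · ♖ ♔ ·│1
  ─────────────────
  a b c d e f g h


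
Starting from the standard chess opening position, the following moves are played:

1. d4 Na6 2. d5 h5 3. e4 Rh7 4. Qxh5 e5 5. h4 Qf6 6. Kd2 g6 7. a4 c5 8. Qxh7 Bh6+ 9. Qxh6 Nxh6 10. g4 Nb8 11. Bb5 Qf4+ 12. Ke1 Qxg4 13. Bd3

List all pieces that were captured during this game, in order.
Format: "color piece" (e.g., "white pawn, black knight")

Tracking captures:
  Qxh5: captured black pawn
  Qxh7: captured black rook
  Qxh6: captured black bishop
  Nxh6: captured white queen
  Qxg4: captured white pawn

black pawn, black rook, black bishop, white queen, white pawn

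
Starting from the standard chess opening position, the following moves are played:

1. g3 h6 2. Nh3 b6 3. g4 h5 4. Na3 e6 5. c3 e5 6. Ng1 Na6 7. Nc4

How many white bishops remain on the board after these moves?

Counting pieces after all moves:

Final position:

  a b c d e f g h
  ─────────────────
8│♜ · ♝ ♛ ♚ ♝ ♞ ♜│8
7│♟ · ♟ ♟ · ♟ ♟ ·│7
6│♞ ♟ · · · · · ·│6
5│· · · · ♟ · · ♟│5
4│· · ♘ · · · ♙ ·│4
3│· · ♙ · · · · ·│3
2│♙ ♙ · ♙ ♙ ♙ · ♙│2
1│♖ · ♗ ♕ ♔ ♗ ♘ ♖│1
  ─────────────────
  a b c d e f g h


2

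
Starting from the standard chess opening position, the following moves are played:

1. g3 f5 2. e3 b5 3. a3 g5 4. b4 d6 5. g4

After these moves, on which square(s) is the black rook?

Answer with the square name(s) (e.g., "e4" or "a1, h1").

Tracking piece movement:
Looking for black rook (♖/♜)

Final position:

  a b c d e f g h
  ─────────────────
8│♜ ♞ ♝ ♛ ♚ ♝ ♞ ♜│8
7│♟ · ♟ · ♟ · · ♟│7
6│· · · ♟ · · · ·│6
5│· ♟ · · · ♟ ♟ ·│5
4│· ♙ · · · · ♙ ·│4
3│♙ · · · ♙ · · ·│3
2│· · ♙ ♙ · ♙ · ♙│2
1│♖ ♘ ♗ ♕ ♔ ♗ ♘ ♖│1
  ─────────────────
  a b c d e f g h


a8, h8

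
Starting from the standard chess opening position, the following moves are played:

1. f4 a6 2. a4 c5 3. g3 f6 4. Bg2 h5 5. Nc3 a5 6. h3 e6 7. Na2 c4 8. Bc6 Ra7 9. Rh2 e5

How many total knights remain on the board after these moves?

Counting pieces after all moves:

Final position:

  a b c d e f g h
  ─────────────────
8│· ♞ ♝ ♛ ♚ ♝ ♞ ♜│8
7│♜ ♟ · ♟ · · ♟ ·│7
6│· · ♗ · · ♟ · ·│6
5│♟ · · · ♟ · · ♟│5
4│♙ · ♟ · · ♙ · ·│4
3│· · · · · · ♙ ♙│3
2│♘ ♙ ♙ ♙ ♙ · · ♖│2
1│♖ · ♗ ♕ ♔ · ♘ ·│1
  ─────────────────
  a b c d e f g h


4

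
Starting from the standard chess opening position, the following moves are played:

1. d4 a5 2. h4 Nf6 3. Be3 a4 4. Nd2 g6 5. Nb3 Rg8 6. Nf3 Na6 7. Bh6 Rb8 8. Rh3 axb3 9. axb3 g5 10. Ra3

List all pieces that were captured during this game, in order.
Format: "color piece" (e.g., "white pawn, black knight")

Tracking captures:
  axb3: captured white knight
  axb3: captured black pawn

white knight, black pawn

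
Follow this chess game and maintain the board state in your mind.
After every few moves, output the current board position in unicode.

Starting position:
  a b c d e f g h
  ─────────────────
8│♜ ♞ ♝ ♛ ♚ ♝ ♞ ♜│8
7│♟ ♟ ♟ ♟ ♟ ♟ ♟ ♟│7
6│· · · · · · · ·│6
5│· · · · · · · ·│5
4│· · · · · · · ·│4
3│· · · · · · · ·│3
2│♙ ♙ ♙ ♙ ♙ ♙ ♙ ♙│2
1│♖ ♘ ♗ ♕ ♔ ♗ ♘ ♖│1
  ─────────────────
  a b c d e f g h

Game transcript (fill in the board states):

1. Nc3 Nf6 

  a b c d e f g h
  ─────────────────
8│♜ ♞ ♝ ♛ ♚ ♝ · ♜│8
7│♟ ♟ ♟ ♟ ♟ ♟ ♟ ♟│7
6│· · · · · ♞ · ·│6
5│· · · · · · · ·│5
4│· · · · · · · ·│4
3│· · ♘ · · · · ·│3
2│♙ ♙ ♙ ♙ ♙ ♙ ♙ ♙│2
1│♖ · ♗ ♕ ♔ ♗ ♘ ♖│1
  ─────────────────
  a b c d e f g h

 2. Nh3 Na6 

  a b c d e f g h
  ─────────────────
8│♜ · ♝ ♛ ♚ ♝ · ♜│8
7│♟ ♟ ♟ ♟ ♟ ♟ ♟ ♟│7
6│♞ · · · · ♞ · ·│6
5│· · · · · · · ·│5
4│· · · · · · · ·│4
3│· · ♘ · · · · ♘│3
2│♙ ♙ ♙ ♙ ♙ ♙ ♙ ♙│2
1│♖ · ♗ ♕ ♔ ♗ · ♖│1
  ─────────────────
  a b c d e f g h

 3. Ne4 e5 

  a b c d e f g h
  ─────────────────
8│♜ · ♝ ♛ ♚ ♝ · ♜│8
7│♟ ♟ ♟ ♟ · ♟ ♟ ♟│7
6│♞ · · · · ♞ · ·│6
5│· · · · ♟ · · ·│5
4│· · · · ♘ · · ·│4
3│· · · · · · · ♘│3
2│♙ ♙ ♙ ♙ ♙ ♙ ♙ ♙│2
1│♖ · ♗ ♕ ♔ ♗ · ♖│1
  ─────────────────
  a b c d e f g h



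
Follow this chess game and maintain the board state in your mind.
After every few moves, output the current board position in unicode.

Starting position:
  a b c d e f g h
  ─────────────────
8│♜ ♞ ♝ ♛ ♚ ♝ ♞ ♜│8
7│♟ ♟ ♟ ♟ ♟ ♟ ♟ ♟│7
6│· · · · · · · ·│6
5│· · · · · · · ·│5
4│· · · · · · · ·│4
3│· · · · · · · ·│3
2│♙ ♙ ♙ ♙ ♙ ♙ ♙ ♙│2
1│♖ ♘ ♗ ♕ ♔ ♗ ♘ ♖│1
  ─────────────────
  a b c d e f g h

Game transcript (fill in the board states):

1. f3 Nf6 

  a b c d e f g h
  ─────────────────
8│♜ ♞ ♝ ♛ ♚ ♝ · ♜│8
7│♟ ♟ ♟ ♟ ♟ ♟ ♟ ♟│7
6│· · · · · ♞ · ·│6
5│· · · · · · · ·│5
4│· · · · · · · ·│4
3│· · · · · ♙ · ·│3
2│♙ ♙ ♙ ♙ ♙ · ♙ ♙│2
1│♖ ♘ ♗ ♕ ♔ ♗ ♘ ♖│1
  ─────────────────
  a b c d e f g h

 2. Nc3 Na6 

  a b c d e f g h
  ─────────────────
8│♜ · ♝ ♛ ♚ ♝ · ♜│8
7│♟ ♟ ♟ ♟ ♟ ♟ ♟ ♟│7
6│♞ · · · · ♞ · ·│6
5│· · · · · · · ·│5
4│· · · · · · · ·│4
3│· · ♘ · · ♙ · ·│3
2│♙ ♙ ♙ ♙ ♙ · ♙ ♙│2
1│♖ · ♗ ♕ ♔ ♗ ♘ ♖│1
  ─────────────────
  a b c d e f g h

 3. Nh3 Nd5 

  a b c d e f g h
  ─────────────────
8│♜ · ♝ ♛ ♚ ♝ · ♜│8
7│♟ ♟ ♟ ♟ ♟ ♟ ♟ ♟│7
6│♞ · · · · · · ·│6
5│· · · ♞ · · · ·│5
4│· · · · · · · ·│4
3│· · ♘ · · ♙ · ♘│3
2│♙ ♙ ♙ ♙ ♙ · ♙ ♙│2
1│♖ · ♗ ♕ ♔ ♗ · ♖│1
  ─────────────────
  a b c d e f g h

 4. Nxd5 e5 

  a b c d e f g h
  ─────────────────
8│♜ · ♝ ♛ ♚ ♝ · ♜│8
7│♟ ♟ ♟ ♟ · ♟ ♟ ♟│7
6│♞ · · · · · · ·│6
5│· · · ♘ ♟ · · ·│5
4│· · · · · · · ·│4
3│· · · · · ♙ · ♘│3
2│♙ ♙ ♙ ♙ ♙ · ♙ ♙│2
1│♖ · ♗ ♕ ♔ ♗ · ♖│1
  ─────────────────
  a b c d e f g h

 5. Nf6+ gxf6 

  a b c d e f g h
  ─────────────────
8│♜ · ♝ ♛ ♚ ♝ · ♜│8
7│♟ ♟ ♟ ♟ · ♟ · ♟│7
6│♞ · · · · ♟ · ·│6
5│· · · · ♟ · · ·│5
4│· · · · · · · ·│4
3│· · · · · ♙ · ♘│3
2│♙ ♙ ♙ ♙ ♙ · ♙ ♙│2
1│♖ · ♗ ♕ ♔ ♗ · ♖│1
  ─────────────────
  a b c d e f g h



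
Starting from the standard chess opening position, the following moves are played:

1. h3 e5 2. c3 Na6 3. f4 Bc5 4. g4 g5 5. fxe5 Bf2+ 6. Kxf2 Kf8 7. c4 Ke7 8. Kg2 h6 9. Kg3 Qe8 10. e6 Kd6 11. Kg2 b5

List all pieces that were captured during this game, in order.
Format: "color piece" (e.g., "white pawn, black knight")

Tracking captures:
  fxe5: captured black pawn
  Kxf2: captured black bishop

black pawn, black bishop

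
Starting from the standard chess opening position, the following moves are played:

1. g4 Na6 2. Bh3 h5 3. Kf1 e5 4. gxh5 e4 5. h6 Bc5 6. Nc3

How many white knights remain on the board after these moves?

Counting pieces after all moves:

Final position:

  a b c d e f g h
  ─────────────────
8│♜ · ♝ ♛ ♚ · ♞ ♜│8
7│♟ ♟ ♟ ♟ · ♟ ♟ ·│7
6│♞ · · · · · · ♙│6
5│· · ♝ · · · · ·│5
4│· · · · ♟ · · ·│4
3│· · ♘ · · · · ♗│3
2│♙ ♙ ♙ ♙ ♙ ♙ · ♙│2
1│♖ · ♗ ♕ · ♔ ♘ ♖│1
  ─────────────────
  a b c d e f g h


2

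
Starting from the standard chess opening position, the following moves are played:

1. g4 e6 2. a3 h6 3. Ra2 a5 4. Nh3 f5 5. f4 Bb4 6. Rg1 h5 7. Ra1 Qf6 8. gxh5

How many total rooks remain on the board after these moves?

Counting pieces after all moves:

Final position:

  a b c d e f g h
  ─────────────────
8│♜ ♞ ♝ · ♚ · ♞ ♜│8
7│· ♟ ♟ ♟ · · ♟ ·│7
6│· · · · ♟ ♛ · ·│6
5│♟ · · · · ♟ · ♙│5
4│· ♝ · · · ♙ · ·│4
3│♙ · · · · · · ♘│3
2│· ♙ ♙ ♙ ♙ · · ♙│2
1│♖ ♘ ♗ ♕ ♔ ♗ ♖ ·│1
  ─────────────────
  a b c d e f g h


4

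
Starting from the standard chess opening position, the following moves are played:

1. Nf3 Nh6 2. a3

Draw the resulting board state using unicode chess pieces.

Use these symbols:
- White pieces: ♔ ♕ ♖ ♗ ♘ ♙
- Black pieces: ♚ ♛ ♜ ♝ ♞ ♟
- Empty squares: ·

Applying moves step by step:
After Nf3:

♜ ♞ ♝ ♛ ♚ ♝ ♞ ♜
♟ ♟ ♟ ♟ ♟ ♟ ♟ ♟
· · · · · · · ·
· · · · · · · ·
· · · · · · · ·
· · · · · ♘ · ·
♙ ♙ ♙ ♙ ♙ ♙ ♙ ♙
♖ ♘ ♗ ♕ ♔ ♗ · ♖


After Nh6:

♜ ♞ ♝ ♛ ♚ ♝ · ♜
♟ ♟ ♟ ♟ ♟ ♟ ♟ ♟
· · · · · · · ♞
· · · · · · · ·
· · · · · · · ·
· · · · · ♘ · ·
♙ ♙ ♙ ♙ ♙ ♙ ♙ ♙
♖ ♘ ♗ ♕ ♔ ♗ · ♖


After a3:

♜ ♞ ♝ ♛ ♚ ♝ · ♜
♟ ♟ ♟ ♟ ♟ ♟ ♟ ♟
· · · · · · · ♞
· · · · · · · ·
· · · · · · · ·
♙ · · · · ♘ · ·
· ♙ ♙ ♙ ♙ ♙ ♙ ♙
♖ ♘ ♗ ♕ ♔ ♗ · ♖



  a b c d e f g h
  ─────────────────
8│♜ ♞ ♝ ♛ ♚ ♝ · ♜│8
7│♟ ♟ ♟ ♟ ♟ ♟ ♟ ♟│7
6│· · · · · · · ♞│6
5│· · · · · · · ·│5
4│· · · · · · · ·│4
3│♙ · · · · ♘ · ·│3
2│· ♙ ♙ ♙ ♙ ♙ ♙ ♙│2
1│♖ ♘ ♗ ♕ ♔ ♗ · ♖│1
  ─────────────────
  a b c d e f g h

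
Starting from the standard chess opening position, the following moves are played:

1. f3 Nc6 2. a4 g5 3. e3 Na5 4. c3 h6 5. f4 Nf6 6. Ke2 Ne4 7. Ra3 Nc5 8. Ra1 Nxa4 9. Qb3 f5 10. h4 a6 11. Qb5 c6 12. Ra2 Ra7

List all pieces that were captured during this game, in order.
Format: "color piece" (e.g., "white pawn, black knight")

Tracking captures:
  Nxa4: captured white pawn

white pawn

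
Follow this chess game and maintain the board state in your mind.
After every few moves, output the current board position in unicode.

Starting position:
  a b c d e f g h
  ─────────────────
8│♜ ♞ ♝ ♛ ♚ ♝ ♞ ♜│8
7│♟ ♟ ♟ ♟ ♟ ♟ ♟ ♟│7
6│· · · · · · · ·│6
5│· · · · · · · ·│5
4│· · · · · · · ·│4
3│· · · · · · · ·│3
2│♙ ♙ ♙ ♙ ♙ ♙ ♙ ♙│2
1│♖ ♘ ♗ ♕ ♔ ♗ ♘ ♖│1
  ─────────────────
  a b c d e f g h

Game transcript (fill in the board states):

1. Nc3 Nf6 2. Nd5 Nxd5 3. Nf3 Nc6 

  a b c d e f g h
  ─────────────────
8│♜ · ♝ ♛ ♚ ♝ · ♜│8
7│♟ ♟ ♟ ♟ ♟ ♟ ♟ ♟│7
6│· · ♞ · · · · ·│6
5│· · · ♞ · · · ·│5
4│· · · · · · · ·│4
3│· · · · · ♘ · ·│3
2│♙ ♙ ♙ ♙ ♙ ♙ ♙ ♙│2
1│♖ · ♗ ♕ ♔ ♗ · ♖│1
  ─────────────────
  a b c d e f g h

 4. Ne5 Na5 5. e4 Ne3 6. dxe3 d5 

  a b c d e f g h
  ─────────────────
8│♜ · ♝ ♛ ♚ ♝ · ♜│8
7│♟ ♟ ♟ · ♟ ♟ ♟ ♟│7
6│· · · · · · · ·│6
5│♞ · · ♟ ♘ · · ·│5
4│· · · · ♙ · · ·│4
3│· · · · ♙ · · ·│3
2│♙ ♙ ♙ · · ♙ ♙ ♙│2
1│♖ · ♗ ♕ ♔ ♗ · ♖│1
  ─────────────────
  a b c d e f g h

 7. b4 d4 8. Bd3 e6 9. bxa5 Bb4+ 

  a b c d e f g h
  ─────────────────
8│♜ · ♝ ♛ ♚ · · ♜│8
7│♟ ♟ ♟ · · ♟ ♟ ♟│7
6│· · · · ♟ · · ·│6
5│♙ · · · ♘ · · ·│5
4│· ♝ · ♟ ♙ · · ·│4
3│· · · ♗ ♙ · · ·│3
2│♙ · ♙ · · ♙ ♙ ♙│2
1│♖ · ♗ ♕ ♔ · · ♖│1
  ─────────────────
  a b c d e f g h

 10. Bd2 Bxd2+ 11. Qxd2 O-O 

  a b c d e f g h
  ─────────────────
8│♜ · ♝ ♛ · ♜ ♚ ·│8
7│♟ ♟ ♟ · · ♟ ♟ ♟│7
6│· · · · ♟ · · ·│6
5│♙ · · · ♘ · · ·│5
4│· · · ♟ ♙ · · ·│4
3│· · · ♗ ♙ · · ·│3
2│♙ · ♙ ♕ · ♙ ♙ ♙│2
1│♖ · · · ♔ · · ♖│1
  ─────────────────
  a b c d e f g h


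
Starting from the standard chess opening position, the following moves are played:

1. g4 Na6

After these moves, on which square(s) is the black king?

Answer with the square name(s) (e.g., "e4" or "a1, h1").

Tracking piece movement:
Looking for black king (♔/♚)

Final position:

  a b c d e f g h
  ─────────────────
8│♜ · ♝ ♛ ♚ ♝ ♞ ♜│8
7│♟ ♟ ♟ ♟ ♟ ♟ ♟ ♟│7
6│♞ · · · · · · ·│6
5│· · · · · · · ·│5
4│· · · · · · ♙ ·│4
3│· · · · · · · ·│3
2│♙ ♙ ♙ ♙ ♙ ♙ · ♙│2
1│♖ ♘ ♗ ♕ ♔ ♗ ♘ ♖│1
  ─────────────────
  a b c d e f g h


e8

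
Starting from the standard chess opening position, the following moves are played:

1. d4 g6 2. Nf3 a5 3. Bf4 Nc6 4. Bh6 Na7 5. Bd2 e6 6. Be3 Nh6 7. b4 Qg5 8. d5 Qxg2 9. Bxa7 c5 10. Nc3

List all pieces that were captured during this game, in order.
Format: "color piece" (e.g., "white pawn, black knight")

Tracking captures:
  Qxg2: captured white pawn
  Bxa7: captured black knight

white pawn, black knight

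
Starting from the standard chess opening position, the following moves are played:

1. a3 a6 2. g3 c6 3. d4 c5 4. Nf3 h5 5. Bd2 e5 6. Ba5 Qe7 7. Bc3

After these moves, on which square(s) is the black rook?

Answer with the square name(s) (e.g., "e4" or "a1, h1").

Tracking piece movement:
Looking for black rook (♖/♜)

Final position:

  a b c d e f g h
  ─────────────────
8│♜ ♞ ♝ · ♚ ♝ ♞ ♜│8
7│· ♟ · ♟ ♛ ♟ ♟ ·│7
6│♟ · · · · · · ·│6
5│· · ♟ · ♟ · · ♟│5
4│· · · ♙ · · · ·│4
3│♙ · ♗ · · ♘ ♙ ·│3
2│· ♙ ♙ · ♙ ♙ · ♙│2
1│♖ ♘ · ♕ ♔ ♗ · ♖│1
  ─────────────────
  a b c d e f g h


a8, h8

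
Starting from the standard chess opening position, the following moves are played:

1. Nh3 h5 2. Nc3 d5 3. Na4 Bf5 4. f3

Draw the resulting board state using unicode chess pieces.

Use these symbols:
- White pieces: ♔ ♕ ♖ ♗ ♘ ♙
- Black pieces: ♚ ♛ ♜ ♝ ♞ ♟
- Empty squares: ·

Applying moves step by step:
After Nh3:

♜ ♞ ♝ ♛ ♚ ♝ ♞ ♜
♟ ♟ ♟ ♟ ♟ ♟ ♟ ♟
· · · · · · · ·
· · · · · · · ·
· · · · · · · ·
· · · · · · · ♘
♙ ♙ ♙ ♙ ♙ ♙ ♙ ♙
♖ ♘ ♗ ♕ ♔ ♗ · ♖


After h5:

♜ ♞ ♝ ♛ ♚ ♝ ♞ ♜
♟ ♟ ♟ ♟ ♟ ♟ ♟ ·
· · · · · · · ·
· · · · · · · ♟
· · · · · · · ·
· · · · · · · ♘
♙ ♙ ♙ ♙ ♙ ♙ ♙ ♙
♖ ♘ ♗ ♕ ♔ ♗ · ♖


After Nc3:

♜ ♞ ♝ ♛ ♚ ♝ ♞ ♜
♟ ♟ ♟ ♟ ♟ ♟ ♟ ·
· · · · · · · ·
· · · · · · · ♟
· · · · · · · ·
· · ♘ · · · · ♘
♙ ♙ ♙ ♙ ♙ ♙ ♙ ♙
♖ · ♗ ♕ ♔ ♗ · ♖


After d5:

♜ ♞ ♝ ♛ ♚ ♝ ♞ ♜
♟ ♟ ♟ · ♟ ♟ ♟ ·
· · · · · · · ·
· · · ♟ · · · ♟
· · · · · · · ·
· · ♘ · · · · ♘
♙ ♙ ♙ ♙ ♙ ♙ ♙ ♙
♖ · ♗ ♕ ♔ ♗ · ♖


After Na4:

♜ ♞ ♝ ♛ ♚ ♝ ♞ ♜
♟ ♟ ♟ · ♟ ♟ ♟ ·
· · · · · · · ·
· · · ♟ · · · ♟
♘ · · · · · · ·
· · · · · · · ♘
♙ ♙ ♙ ♙ ♙ ♙ ♙ ♙
♖ · ♗ ♕ ♔ ♗ · ♖


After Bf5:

♜ ♞ · ♛ ♚ ♝ ♞ ♜
♟ ♟ ♟ · ♟ ♟ ♟ ·
· · · · · · · ·
· · · ♟ · ♝ · ♟
♘ · · · · · · ·
· · · · · · · ♘
♙ ♙ ♙ ♙ ♙ ♙ ♙ ♙
♖ · ♗ ♕ ♔ ♗ · ♖


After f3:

♜ ♞ · ♛ ♚ ♝ ♞ ♜
♟ ♟ ♟ · ♟ ♟ ♟ ·
· · · · · · · ·
· · · ♟ · ♝ · ♟
♘ · · · · · · ·
· · · · · ♙ · ♘
♙ ♙ ♙ ♙ ♙ · ♙ ♙
♖ · ♗ ♕ ♔ ♗ · ♖



  a b c d e f g h
  ─────────────────
8│♜ ♞ · ♛ ♚ ♝ ♞ ♜│8
7│♟ ♟ ♟ · ♟ ♟ ♟ ·│7
6│· · · · · · · ·│6
5│· · · ♟ · ♝ · ♟│5
4│♘ · · · · · · ·│4
3│· · · · · ♙ · ♘│3
2│♙ ♙ ♙ ♙ ♙ · ♙ ♙│2
1│♖ · ♗ ♕ ♔ ♗ · ♖│1
  ─────────────────
  a b c d e f g h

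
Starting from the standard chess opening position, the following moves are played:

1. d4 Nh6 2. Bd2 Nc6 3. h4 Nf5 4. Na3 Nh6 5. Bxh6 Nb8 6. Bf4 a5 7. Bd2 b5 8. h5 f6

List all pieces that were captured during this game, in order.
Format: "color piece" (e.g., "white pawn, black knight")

Tracking captures:
  Bxh6: captured black knight

black knight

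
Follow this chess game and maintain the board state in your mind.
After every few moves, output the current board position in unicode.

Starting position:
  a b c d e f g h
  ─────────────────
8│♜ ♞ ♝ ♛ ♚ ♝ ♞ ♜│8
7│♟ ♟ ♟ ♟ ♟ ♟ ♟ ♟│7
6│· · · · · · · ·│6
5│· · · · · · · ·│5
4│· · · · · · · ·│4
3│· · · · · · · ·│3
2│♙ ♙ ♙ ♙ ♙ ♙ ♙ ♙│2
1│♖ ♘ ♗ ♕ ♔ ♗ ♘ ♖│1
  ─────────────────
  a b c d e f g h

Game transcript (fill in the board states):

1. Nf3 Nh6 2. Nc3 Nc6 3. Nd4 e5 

  a b c d e f g h
  ─────────────────
8│♜ · ♝ ♛ ♚ ♝ · ♜│8
7│♟ ♟ ♟ ♟ · ♟ ♟ ♟│7
6│· · ♞ · · · · ♞│6
5│· · · · ♟ · · ·│5
4│· · · ♘ · · · ·│4
3│· · ♘ · · · · ·│3
2│♙ ♙ ♙ ♙ ♙ ♙ ♙ ♙│2
1│♖ · ♗ ♕ ♔ ♗ · ♖│1
  ─────────────────
  a b c d e f g h

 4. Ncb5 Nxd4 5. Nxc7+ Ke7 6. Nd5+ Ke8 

  a b c d e f g h
  ─────────────────
8│♜ · ♝ ♛ ♚ ♝ · ♜│8
7│♟ ♟ · ♟ · ♟ ♟ ♟│7
6│· · · · · · · ♞│6
5│· · · ♘ ♟ · · ·│5
4│· · · ♞ · · · ·│4
3│· · · · · · · ·│3
2│♙ ♙ ♙ ♙ ♙ ♙ ♙ ♙│2
1│♖ · ♗ ♕ ♔ ♗ · ♖│1
  ─────────────────
  a b c d e f g h

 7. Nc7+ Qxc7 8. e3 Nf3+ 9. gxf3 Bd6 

  a b c d e f g h
  ─────────────────
8│♜ · ♝ · ♚ · · ♜│8
7│♟ ♟ ♛ ♟ · ♟ ♟ ♟│7
6│· · · ♝ · · · ♞│6
5│· · · · ♟ · · ·│5
4│· · · · · · · ·│4
3│· · · · ♙ ♙ · ·│3
2│♙ ♙ ♙ ♙ · ♙ · ♙│2
1│♖ · ♗ ♕ ♔ ♗ · ♖│1
  ─────────────────
  a b c d e f g h

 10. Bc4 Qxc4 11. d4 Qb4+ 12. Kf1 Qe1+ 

  a b c d e f g h
  ─────────────────
8│♜ · ♝ · ♚ · · ♜│8
7│♟ ♟ · ♟ · ♟ ♟ ♟│7
6│· · · ♝ · · · ♞│6
5│· · · · ♟ · · ·│5
4│· · · ♙ · · · ·│4
3│· · · · ♙ ♙ · ·│3
2│♙ ♙ ♙ · · ♙ · ♙│2
1│♖ · ♗ ♕ ♛ ♔ · ♖│1
  ─────────────────
  a b c d e f g h

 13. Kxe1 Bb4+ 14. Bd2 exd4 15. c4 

  a b c d e f g h
  ─────────────────
8│♜ · ♝ · ♚ · · ♜│8
7│♟ ♟ · ♟ · ♟ ♟ ♟│7
6│· · · · · · · ♞│6
5│· · · · · · · ·│5
4│· ♝ ♙ ♟ · · · ·│4
3│· · · · ♙ ♙ · ·│3
2│♙ ♙ · ♗ · ♙ · ♙│2
1│♖ · · ♕ ♔ · · ♖│1
  ─────────────────
  a b c d e f g h


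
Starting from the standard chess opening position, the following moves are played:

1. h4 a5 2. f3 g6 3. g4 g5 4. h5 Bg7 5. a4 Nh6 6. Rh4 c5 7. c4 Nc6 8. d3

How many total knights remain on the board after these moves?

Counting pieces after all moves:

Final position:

  a b c d e f g h
  ─────────────────
8│♜ · ♝ ♛ ♚ · · ♜│8
7│· ♟ · ♟ ♟ ♟ ♝ ♟│7
6│· · ♞ · · · · ♞│6
5│♟ · ♟ · · · ♟ ♙│5
4│♙ · ♙ · · · ♙ ♖│4
3│· · · ♙ · ♙ · ·│3
2│· ♙ · · ♙ · · ·│2
1│♖ ♘ ♗ ♕ ♔ ♗ ♘ ·│1
  ─────────────────
  a b c d e f g h


4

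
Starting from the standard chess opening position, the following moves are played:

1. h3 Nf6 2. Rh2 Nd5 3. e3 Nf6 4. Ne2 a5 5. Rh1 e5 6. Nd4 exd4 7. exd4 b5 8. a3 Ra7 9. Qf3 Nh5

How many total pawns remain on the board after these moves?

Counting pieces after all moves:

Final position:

  a b c d e f g h
  ─────────────────
8│· ♞ ♝ ♛ ♚ ♝ · ♜│8
7│♜ · ♟ ♟ · ♟ ♟ ♟│7
6│· · · · · · · ·│6
5│♟ ♟ · · · · · ♞│5
4│· · · ♙ · · · ·│4
3│♙ · · · · ♕ · ♙│3
2│· ♙ ♙ ♙ · ♙ ♙ ·│2
1│♖ ♘ ♗ · ♔ ♗ · ♖│1
  ─────────────────
  a b c d e f g h


15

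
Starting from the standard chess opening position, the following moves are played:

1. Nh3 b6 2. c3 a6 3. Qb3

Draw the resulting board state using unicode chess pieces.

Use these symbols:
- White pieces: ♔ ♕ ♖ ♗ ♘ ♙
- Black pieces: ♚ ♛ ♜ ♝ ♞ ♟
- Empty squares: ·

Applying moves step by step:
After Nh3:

♜ ♞ ♝ ♛ ♚ ♝ ♞ ♜
♟ ♟ ♟ ♟ ♟ ♟ ♟ ♟
· · · · · · · ·
· · · · · · · ·
· · · · · · · ·
· · · · · · · ♘
♙ ♙ ♙ ♙ ♙ ♙ ♙ ♙
♖ ♘ ♗ ♕ ♔ ♗ · ♖


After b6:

♜ ♞ ♝ ♛ ♚ ♝ ♞ ♜
♟ · ♟ ♟ ♟ ♟ ♟ ♟
· ♟ · · · · · ·
· · · · · · · ·
· · · · · · · ·
· · · · · · · ♘
♙ ♙ ♙ ♙ ♙ ♙ ♙ ♙
♖ ♘ ♗ ♕ ♔ ♗ · ♖


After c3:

♜ ♞ ♝ ♛ ♚ ♝ ♞ ♜
♟ · ♟ ♟ ♟ ♟ ♟ ♟
· ♟ · · · · · ·
· · · · · · · ·
· · · · · · · ·
· · ♙ · · · · ♘
♙ ♙ · ♙ ♙ ♙ ♙ ♙
♖ ♘ ♗ ♕ ♔ ♗ · ♖


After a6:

♜ ♞ ♝ ♛ ♚ ♝ ♞ ♜
· · ♟ ♟ ♟ ♟ ♟ ♟
♟ ♟ · · · · · ·
· · · · · · · ·
· · · · · · · ·
· · ♙ · · · · ♘
♙ ♙ · ♙ ♙ ♙ ♙ ♙
♖ ♘ ♗ ♕ ♔ ♗ · ♖


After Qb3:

♜ ♞ ♝ ♛ ♚ ♝ ♞ ♜
· · ♟ ♟ ♟ ♟ ♟ ♟
♟ ♟ · · · · · ·
· · · · · · · ·
· · · · · · · ·
· ♕ ♙ · · · · ♘
♙ ♙ · ♙ ♙ ♙ ♙ ♙
♖ ♘ ♗ · ♔ ♗ · ♖



  a b c d e f g h
  ─────────────────
8│♜ ♞ ♝ ♛ ♚ ♝ ♞ ♜│8
7│· · ♟ ♟ ♟ ♟ ♟ ♟│7
6│♟ ♟ · · · · · ·│6
5│· · · · · · · ·│5
4│· · · · · · · ·│4
3│· ♕ ♙ · · · · ♘│3
2│♙ ♙ · ♙ ♙ ♙ ♙ ♙│2
1│♖ ♘ ♗ · ♔ ♗ · ♖│1
  ─────────────────
  a b c d e f g h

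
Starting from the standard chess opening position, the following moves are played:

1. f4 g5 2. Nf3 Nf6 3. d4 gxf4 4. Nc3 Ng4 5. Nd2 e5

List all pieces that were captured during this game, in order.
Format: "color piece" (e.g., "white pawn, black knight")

Tracking captures:
  gxf4: captured white pawn

white pawn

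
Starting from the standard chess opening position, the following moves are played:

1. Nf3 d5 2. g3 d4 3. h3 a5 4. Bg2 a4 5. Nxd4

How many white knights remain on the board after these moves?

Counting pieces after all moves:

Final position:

  a b c d e f g h
  ─────────────────
8│♜ ♞ ♝ ♛ ♚ ♝ ♞ ♜│8
7│· ♟ ♟ · ♟ ♟ ♟ ♟│7
6│· · · · · · · ·│6
5│· · · · · · · ·│5
4│♟ · · ♘ · · · ·│4
3│· · · · · · ♙ ♙│3
2│♙ ♙ ♙ ♙ ♙ ♙ ♗ ·│2
1│♖ ♘ ♗ ♕ ♔ · · ♖│1
  ─────────────────
  a b c d e f g h


2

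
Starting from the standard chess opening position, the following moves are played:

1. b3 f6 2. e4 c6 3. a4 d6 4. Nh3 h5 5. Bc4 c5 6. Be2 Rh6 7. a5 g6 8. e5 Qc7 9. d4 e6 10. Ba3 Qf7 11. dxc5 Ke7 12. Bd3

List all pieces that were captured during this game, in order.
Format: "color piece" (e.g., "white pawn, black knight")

Tracking captures:
  dxc5: captured black pawn

black pawn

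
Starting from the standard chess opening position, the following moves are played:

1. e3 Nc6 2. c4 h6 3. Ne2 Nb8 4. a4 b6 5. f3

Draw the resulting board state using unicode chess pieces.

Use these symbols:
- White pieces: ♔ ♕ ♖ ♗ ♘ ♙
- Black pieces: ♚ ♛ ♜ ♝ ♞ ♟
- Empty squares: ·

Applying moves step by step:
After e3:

♜ ♞ ♝ ♛ ♚ ♝ ♞ ♜
♟ ♟ ♟ ♟ ♟ ♟ ♟ ♟
· · · · · · · ·
· · · · · · · ·
· · · · · · · ·
· · · · ♙ · · ·
♙ ♙ ♙ ♙ · ♙ ♙ ♙
♖ ♘ ♗ ♕ ♔ ♗ ♘ ♖


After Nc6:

♜ · ♝ ♛ ♚ ♝ ♞ ♜
♟ ♟ ♟ ♟ ♟ ♟ ♟ ♟
· · ♞ · · · · ·
· · · · · · · ·
· · · · · · · ·
· · · · ♙ · · ·
♙ ♙ ♙ ♙ · ♙ ♙ ♙
♖ ♘ ♗ ♕ ♔ ♗ ♘ ♖


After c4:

♜ · ♝ ♛ ♚ ♝ ♞ ♜
♟ ♟ ♟ ♟ ♟ ♟ ♟ ♟
· · ♞ · · · · ·
· · · · · · · ·
· · ♙ · · · · ·
· · · · ♙ · · ·
♙ ♙ · ♙ · ♙ ♙ ♙
♖ ♘ ♗ ♕ ♔ ♗ ♘ ♖


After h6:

♜ · ♝ ♛ ♚ ♝ ♞ ♜
♟ ♟ ♟ ♟ ♟ ♟ ♟ ·
· · ♞ · · · · ♟
· · · · · · · ·
· · ♙ · · · · ·
· · · · ♙ · · ·
♙ ♙ · ♙ · ♙ ♙ ♙
♖ ♘ ♗ ♕ ♔ ♗ ♘ ♖


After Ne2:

♜ · ♝ ♛ ♚ ♝ ♞ ♜
♟ ♟ ♟ ♟ ♟ ♟ ♟ ·
· · ♞ · · · · ♟
· · · · · · · ·
· · ♙ · · · · ·
· · · · ♙ · · ·
♙ ♙ · ♙ ♘ ♙ ♙ ♙
♖ ♘ ♗ ♕ ♔ ♗ · ♖


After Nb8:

♜ ♞ ♝ ♛ ♚ ♝ ♞ ♜
♟ ♟ ♟ ♟ ♟ ♟ ♟ ·
· · · · · · · ♟
· · · · · · · ·
· · ♙ · · · · ·
· · · · ♙ · · ·
♙ ♙ · ♙ ♘ ♙ ♙ ♙
♖ ♘ ♗ ♕ ♔ ♗ · ♖


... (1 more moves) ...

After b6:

♜ ♞ ♝ ♛ ♚ ♝ ♞ ♜
♟ · ♟ ♟ ♟ ♟ ♟ ·
· ♟ · · · · · ♟
· · · · · · · ·
♙ · ♙ · · · · ·
· · · · ♙ · · ·
· ♙ · ♙ ♘ ♙ ♙ ♙
♖ ♘ ♗ ♕ ♔ ♗ · ♖


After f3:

♜ ♞ ♝ ♛ ♚ ♝ ♞ ♜
♟ · ♟ ♟ ♟ ♟ ♟ ·
· ♟ · · · · · ♟
· · · · · · · ·
♙ · ♙ · · · · ·
· · · · ♙ ♙ · ·
· ♙ · ♙ ♘ · ♙ ♙
♖ ♘ ♗ ♕ ♔ ♗ · ♖



  a b c d e f g h
  ─────────────────
8│♜ ♞ ♝ ♛ ♚ ♝ ♞ ♜│8
7│♟ · ♟ ♟ ♟ ♟ ♟ ·│7
6│· ♟ · · · · · ♟│6
5│· · · · · · · ·│5
4│♙ · ♙ · · · · ·│4
3│· · · · ♙ ♙ · ·│3
2│· ♙ · ♙ ♘ · ♙ ♙│2
1│♖ ♘ ♗ ♕ ♔ ♗ · ♖│1
  ─────────────────
  a b c d e f g h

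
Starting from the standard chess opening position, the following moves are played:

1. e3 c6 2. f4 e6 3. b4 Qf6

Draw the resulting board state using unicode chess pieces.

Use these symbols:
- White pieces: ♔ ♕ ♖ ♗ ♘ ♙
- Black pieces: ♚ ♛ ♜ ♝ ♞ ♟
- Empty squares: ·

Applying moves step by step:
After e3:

♜ ♞ ♝ ♛ ♚ ♝ ♞ ♜
♟ ♟ ♟ ♟ ♟ ♟ ♟ ♟
· · · · · · · ·
· · · · · · · ·
· · · · · · · ·
· · · · ♙ · · ·
♙ ♙ ♙ ♙ · ♙ ♙ ♙
♖ ♘ ♗ ♕ ♔ ♗ ♘ ♖


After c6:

♜ ♞ ♝ ♛ ♚ ♝ ♞ ♜
♟ ♟ · ♟ ♟ ♟ ♟ ♟
· · ♟ · · · · ·
· · · · · · · ·
· · · · · · · ·
· · · · ♙ · · ·
♙ ♙ ♙ ♙ · ♙ ♙ ♙
♖ ♘ ♗ ♕ ♔ ♗ ♘ ♖


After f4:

♜ ♞ ♝ ♛ ♚ ♝ ♞ ♜
♟ ♟ · ♟ ♟ ♟ ♟ ♟
· · ♟ · · · · ·
· · · · · · · ·
· · · · · ♙ · ·
· · · · ♙ · · ·
♙ ♙ ♙ ♙ · · ♙ ♙
♖ ♘ ♗ ♕ ♔ ♗ ♘ ♖


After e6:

♜ ♞ ♝ ♛ ♚ ♝ ♞ ♜
♟ ♟ · ♟ · ♟ ♟ ♟
· · ♟ · ♟ · · ·
· · · · · · · ·
· · · · · ♙ · ·
· · · · ♙ · · ·
♙ ♙ ♙ ♙ · · ♙ ♙
♖ ♘ ♗ ♕ ♔ ♗ ♘ ♖


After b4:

♜ ♞ ♝ ♛ ♚ ♝ ♞ ♜
♟ ♟ · ♟ · ♟ ♟ ♟
· · ♟ · ♟ · · ·
· · · · · · · ·
· ♙ · · · ♙ · ·
· · · · ♙ · · ·
♙ · ♙ ♙ · · ♙ ♙
♖ ♘ ♗ ♕ ♔ ♗ ♘ ♖


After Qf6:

♜ ♞ ♝ · ♚ ♝ ♞ ♜
♟ ♟ · ♟ · ♟ ♟ ♟
· · ♟ · ♟ ♛ · ·
· · · · · · · ·
· ♙ · · · ♙ · ·
· · · · ♙ · · ·
♙ · ♙ ♙ · · ♙ ♙
♖ ♘ ♗ ♕ ♔ ♗ ♘ ♖



  a b c d e f g h
  ─────────────────
8│♜ ♞ ♝ · ♚ ♝ ♞ ♜│8
7│♟ ♟ · ♟ · ♟ ♟ ♟│7
6│· · ♟ · ♟ ♛ · ·│6
5│· · · · · · · ·│5
4│· ♙ · · · ♙ · ·│4
3│· · · · ♙ · · ·│3
2│♙ · ♙ ♙ · · ♙ ♙│2
1│♖ ♘ ♗ ♕ ♔ ♗ ♘ ♖│1
  ─────────────────
  a b c d e f g h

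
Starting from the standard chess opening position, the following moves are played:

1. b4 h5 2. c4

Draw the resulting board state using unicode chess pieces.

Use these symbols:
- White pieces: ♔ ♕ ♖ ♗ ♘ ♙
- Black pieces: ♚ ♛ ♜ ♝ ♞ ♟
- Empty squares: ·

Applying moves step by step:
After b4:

♜ ♞ ♝ ♛ ♚ ♝ ♞ ♜
♟ ♟ ♟ ♟ ♟ ♟ ♟ ♟
· · · · · · · ·
· · · · · · · ·
· ♙ · · · · · ·
· · · · · · · ·
♙ · ♙ ♙ ♙ ♙ ♙ ♙
♖ ♘ ♗ ♕ ♔ ♗ ♘ ♖


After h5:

♜ ♞ ♝ ♛ ♚ ♝ ♞ ♜
♟ ♟ ♟ ♟ ♟ ♟ ♟ ·
· · · · · · · ·
· · · · · · · ♟
· ♙ · · · · · ·
· · · · · · · ·
♙ · ♙ ♙ ♙ ♙ ♙ ♙
♖ ♘ ♗ ♕ ♔ ♗ ♘ ♖


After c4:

♜ ♞ ♝ ♛ ♚ ♝ ♞ ♜
♟ ♟ ♟ ♟ ♟ ♟ ♟ ·
· · · · · · · ·
· · · · · · · ♟
· ♙ ♙ · · · · ·
· · · · · · · ·
♙ · · ♙ ♙ ♙ ♙ ♙
♖ ♘ ♗ ♕ ♔ ♗ ♘ ♖



  a b c d e f g h
  ─────────────────
8│♜ ♞ ♝ ♛ ♚ ♝ ♞ ♜│8
7│♟ ♟ ♟ ♟ ♟ ♟ ♟ ·│7
6│· · · · · · · ·│6
5│· · · · · · · ♟│5
4│· ♙ ♙ · · · · ·│4
3│· · · · · · · ·│3
2│♙ · · ♙ ♙ ♙ ♙ ♙│2
1│♖ ♘ ♗ ♕ ♔ ♗ ♘ ♖│1
  ─────────────────
  a b c d e f g h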